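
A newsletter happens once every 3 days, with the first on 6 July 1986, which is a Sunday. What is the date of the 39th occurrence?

The 39th occurrence is 38 intervals after the first: 38 × 3 = 114 days after 6 July 1986.
July has 31 days — 25 days to the end of July leaves 89.
August has 31 days (58 left).
September has 30 days (28 left).
28 days into October → 28 October 1986.

28 October 1986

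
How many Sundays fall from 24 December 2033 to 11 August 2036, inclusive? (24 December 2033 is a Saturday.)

138

24 December 2033 is a Saturday; the first Sunday on or after it is 25 December 2033 (1 day later).
From 25 December 2033 to 11 August 2036: 6 + 365 + 365 + 224 = 960 days (rest of 2033, 2034, 2035, to 11 August 2036 in 2036).
960 ÷ 7 = 137 full weeks with remainder 1, so 137 more Sundays after the first → 138.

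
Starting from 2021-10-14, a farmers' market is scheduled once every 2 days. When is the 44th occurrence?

The 44th occurrence is 43 intervals after the first: 43 × 2 = 86 days after 2021-10-14.
October has 31 days — 17 days to the end of October leaves 69.
November has 30 days (39 left).
December has 31 days (8 left).
8 days into January → 2022-01-08.

2022-01-08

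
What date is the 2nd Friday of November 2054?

November 2054 begins on a Sunday, so the first Friday is November 6 (5 days later).
The 2nd Friday is 1 weeks later: 6 + 7 = 13.

13 November 2054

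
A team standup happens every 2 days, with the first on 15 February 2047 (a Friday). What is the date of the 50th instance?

24 May 2047

The 50th occurrence is 49 intervals after the first: 49 × 2 = 98 days after 15 February 2047.
February has 28 days — 13 days to the end of February leaves 85.
March has 31 days (54 left).
April has 30 days (24 left).
24 days into May → 24 May 2047.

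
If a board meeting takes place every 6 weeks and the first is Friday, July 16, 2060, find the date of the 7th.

The 7th occurrence is 6 intervals after the first: 6 × 42 = 252 days after July 16, 2060.
July has 31 days — 15 days to the end of July leaves 237.
August has 31 days (206 left).
September has 30 days (176 left).
October has 31 days (145 left).
November has 30 days (115 left).
December has 31 days (84 left).
January has 31 days (53 left).
February has 28 days (25 left).
25 days into March → March 25, 2061.

March 25, 2061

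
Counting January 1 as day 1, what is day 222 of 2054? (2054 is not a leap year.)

August 10, 2054

January has 31 days (222 − 31 = 191 remain).
February has 28 days (191 − 28 = 163 remain).
March has 31 days (163 − 31 = 132 remain).
April has 30 days (132 − 30 = 102 remain).
May has 31 days (102 − 31 = 71 remain).
June has 30 days (71 − 30 = 41 remain).
July has 31 days (41 − 31 = 10 remain).
10 into August → August 10.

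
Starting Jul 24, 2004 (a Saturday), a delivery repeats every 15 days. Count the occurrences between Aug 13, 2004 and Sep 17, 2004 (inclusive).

Occurrences land 15·i days after Jul 24, 2004 for i = 0, 1, 2, …
Aug 13, 2004 is 20 days after the start; 20 ÷ 15 = 1 remainder 5; since the remainder is 5, round up to i = 2. First occurrence in the window: #3 on Aug 23, 2004 (2×15 = 30 days in).
Sep 17, 2004 is 55 days after the start; 55 ÷ 15 = 3 remainder 10. Last occurrence in the window: #4 on Sep 7, 2004.
Occurrences #3 through #4: 2 in total.

2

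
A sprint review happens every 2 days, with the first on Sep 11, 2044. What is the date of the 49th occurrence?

The 49th occurrence is 48 intervals after the first: 48 × 2 = 96 days after Sep 11, 2044.
Sep has 30 days — 19 days to the end of Sep leaves 77.
Oct has 31 days (46 left).
Nov has 30 days (16 left).
16 days into Dec → Dec 16, 2044.

Dec 16, 2044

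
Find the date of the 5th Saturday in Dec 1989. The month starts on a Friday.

Dec 30, 1989

Dec 1989 begins on a Friday, so the first Saturday is Dec 2 (1 day later).
The 5th Saturday is 4 weeks later: 2 + 28 = 30.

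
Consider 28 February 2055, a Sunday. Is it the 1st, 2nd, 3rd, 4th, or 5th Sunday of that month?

4th

Day 28 falls in week ⌈28/7⌉ of the month.
Days 1–7 hold the 1st Sunday, 8–14 the 2nd, 15–21 the 3rd, 22–28 the 4th, 29–31 the 5th.
28 is in the range for the 4th.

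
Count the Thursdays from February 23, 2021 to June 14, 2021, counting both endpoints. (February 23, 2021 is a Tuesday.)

February 23, 2021 is a Tuesday; the first Thursday on or after it is February 25, 2021 (2 days later).
From February 25, 2021 to June 14, 2021: 3 + 31 + 30 + 31 + 14 = 109 days (rest of February, March, April, May, June).
109 ÷ 7 = 15 full weeks with remainder 4, so 15 more Thursdays after the first → 16.

16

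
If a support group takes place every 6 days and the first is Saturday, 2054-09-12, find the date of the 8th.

2054-10-24

The 8th occurrence is 7 intervals after the first: 7 × 6 = 42 days after 2054-09-12.
September has 30 days — 18 days to the end of September leaves 24.
24 days into October → 2054-10-24.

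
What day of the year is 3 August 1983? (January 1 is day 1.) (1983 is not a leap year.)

Days in months before August: 31 + 28 + 31 + 30 + 31 + 30 + 31 = 212.
Plus 3 days into August → day 215.

215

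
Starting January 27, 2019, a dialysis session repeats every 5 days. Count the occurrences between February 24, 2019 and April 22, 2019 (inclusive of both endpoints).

12

Occurrences land 5·i days after January 27, 2019 for i = 0, 1, 2, …
February 24, 2019 is 28 days after the start; 28 ÷ 5 = 5 remainder 3; since the remainder is 3, round up to i = 6. First occurrence in the window: #7 on February 26, 2019 (6×5 = 30 days in).
April 22, 2019 is 85 days after the start; 85 ÷ 5 = 17 remainder 0. Last occurrence in the window: #18 on April 22, 2019.
Occurrences #7 through #18: 12 in total.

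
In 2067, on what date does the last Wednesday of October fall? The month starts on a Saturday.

October 26, 2067

October 2067 begins on a Saturday, so the first Wednesday is October 5 (4 days later).
October 2067 has 31 days. Adding weeks: 5, 12, 19, 26 — the last one ≤ 31 is the 26th.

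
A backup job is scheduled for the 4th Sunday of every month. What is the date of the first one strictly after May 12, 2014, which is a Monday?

May 2014 starts on a Thursday; its first Sunday is the 4th, so the 4th Sunday is the 25th — May 25, 2014.
May 25, 2014 is after May 12, 2014, so that is the next one.

May 25, 2014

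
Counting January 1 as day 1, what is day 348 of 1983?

January has 31 days (348 − 31 = 317 remain).
February has 28 days (317 − 28 = 289 remain).
March has 31 days (289 − 31 = 258 remain).
April has 30 days (258 − 30 = 228 remain).
May has 31 days (228 − 31 = 197 remain).
June has 30 days (197 − 30 = 167 remain).
July has 31 days (167 − 31 = 136 remain).
August has 31 days (136 − 31 = 105 remain).
September has 30 days (105 − 30 = 75 remain).
October has 31 days (75 − 31 = 44 remain).
November has 30 days (44 − 30 = 14 remain).
14 into December → December 14.

December 14, 1983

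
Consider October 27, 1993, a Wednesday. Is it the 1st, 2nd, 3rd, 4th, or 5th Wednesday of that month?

4th

Day 27 falls in week ⌈27/7⌉ of the month.
Days 1–7 hold the 1st Wednesday, 8–14 the 2nd, 15–21 the 3rd, 22–28 the 4th, 29–31 the 5th.
27 is in the range for the 4th.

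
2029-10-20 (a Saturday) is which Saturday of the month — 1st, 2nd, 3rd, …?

Day 20 falls in week ⌈20/7⌉ of the month.
Days 1–7 hold the 1st Saturday, 8–14 the 2nd, 15–21 the 3rd, 22–28 the 4th, 29–31 the 5th.
20 is in the range for the 3rd.

3rd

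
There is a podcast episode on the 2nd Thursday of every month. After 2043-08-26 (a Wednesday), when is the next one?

2043-09-10

August 2043 starts on a Saturday; its first Thursday is the 6th, so the 2nd Thursday is the 13th — 2043-08-13.
That is not after 2043-08-26, so look at September 2043.
September 2043 starts on a Tuesday; its first Thursday is the 3rd, so the 2nd Thursday is the 10th — 2043-09-10.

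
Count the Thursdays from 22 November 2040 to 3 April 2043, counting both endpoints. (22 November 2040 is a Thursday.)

124

22 November 2040 is a Thursday; the first Thursday on or after it is 22 November 2040.
From 22 November 2040 to 3 April 2043: 39 + 365 + 365 + 93 = 862 days (rest of 2040, 2041, 2042, to 3 April 2043 in 2043).
862 ÷ 7 = 123 full weeks with remainder 1, so 123 more Thursdays after the first → 124.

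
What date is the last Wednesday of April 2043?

April 29, 2043

The first Wednesday of April 2043 is April 1.
April 2043 has 30 days. Adding weeks: 1, 8, 15, 22, 29 — the last one ≤ 30 is the 29th.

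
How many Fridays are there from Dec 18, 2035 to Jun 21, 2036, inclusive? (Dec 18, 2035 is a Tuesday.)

27

Dec 18, 2035 is a Tuesday; the first Friday on or after it is Dec 21, 2035 (3 days later).
From Dec 21, 2035 to Jun 21, 2036: 10 + 31 + 29 + 31 + 30 + 31 + 21 = 183 days (rest of Dec, Jan, Feb, Mar, Apr, May, Jun).
183 ÷ 7 = 26 full weeks with remainder 1, so 26 more Fridays after the first → 27.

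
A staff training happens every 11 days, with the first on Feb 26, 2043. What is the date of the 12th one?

Jun 27, 2043

The 12th occurrence is 11 intervals after the first: 11 × 11 = 121 days after Feb 26, 2043.
Feb has 28 days — 2 days to the end of Feb leaves 119.
Mar has 31 days (88 left).
Apr has 30 days (58 left).
May has 31 days (27 left).
27 days into Jun → Jun 27, 2043.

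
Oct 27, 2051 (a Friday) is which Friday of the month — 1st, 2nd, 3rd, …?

4th

Day 27 falls in week ⌈27/7⌉ of the month.
Days 1–7 hold the 1st Friday, 8–14 the 2nd, 15–21 the 3rd, 22–28 the 4th, 29–31 the 5th.
27 is in the range for the 4th.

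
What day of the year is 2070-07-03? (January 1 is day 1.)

Days in months before July: 31 + 28 + 31 + 30 + 31 + 30 = 181.
Plus 3 days into July → day 184.

184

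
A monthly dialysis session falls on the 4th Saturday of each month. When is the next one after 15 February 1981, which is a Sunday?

February 1981 starts on a Sunday; its first Saturday is the 7th, so the 4th Saturday is the 28th — 28 February 1981.
28 February 1981 is after 15 February 1981, so that is the next one.

28 February 1981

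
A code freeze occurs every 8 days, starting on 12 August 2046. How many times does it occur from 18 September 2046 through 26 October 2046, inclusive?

Occurrences land 8·i days after 12 August 2046 for i = 0, 1, 2, …
18 September 2046 is 37 days after the start; 37 ÷ 8 = 4 remainder 5; since the remainder is 5, round up to i = 5. First occurrence in the window: #6 on 21 September 2046 (5×8 = 40 days in).
26 October 2046 is 75 days after the start; 75 ÷ 8 = 9 remainder 3. Last occurrence in the window: #10 on 23 October 2046.
Occurrences #6 through #10: 5 in total.

5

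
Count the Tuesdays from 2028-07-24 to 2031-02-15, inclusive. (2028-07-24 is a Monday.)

134

2028-07-24 is a Monday; the first Tuesday on or after it is 2028-07-25 (1 day later).
From 2028-07-25 to 2031-02-15: 159 + 365 + 365 + 46 = 935 days (rest of 2028, 2029, 2030, to 2031-02-15 in 2031).
935 ÷ 7 = 133 full weeks with remainder 4, so 133 more Tuesdays after the first → 134.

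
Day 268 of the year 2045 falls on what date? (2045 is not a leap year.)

January has 31 days (268 − 31 = 237 remain).
February has 28 days (237 − 28 = 209 remain).
March has 31 days (209 − 31 = 178 remain).
April has 30 days (178 − 30 = 148 remain).
May has 31 days (148 − 31 = 117 remain).
June has 30 days (117 − 30 = 87 remain).
July has 31 days (87 − 31 = 56 remain).
August has 31 days (56 − 31 = 25 remain).
25 into September → September 25.

25 September 2045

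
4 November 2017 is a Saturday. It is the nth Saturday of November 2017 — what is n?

Day 4 falls in week ⌈4/7⌉ of the month.
Days 1–7 hold the 1st Saturday, 8–14 the 2nd, 15–21 the 3rd, 22–28 the 4th, 29–31 the 5th.
4 is in the range for the 1st.

1st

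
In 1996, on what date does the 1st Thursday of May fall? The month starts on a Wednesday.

May 1996 begins on a Wednesday, so the first Thursday is May 2 (1 day later).

1996-05-02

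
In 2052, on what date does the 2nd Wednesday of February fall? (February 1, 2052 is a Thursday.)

14 February 2052

February 2052 begins on a Thursday, so the first Wednesday is February 7 (6 days later).
The 2nd Wednesday is 1 weeks later: 7 + 7 = 14.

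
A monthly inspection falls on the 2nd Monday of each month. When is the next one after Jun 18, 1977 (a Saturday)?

Jun 1977 starts on a Wednesday; its first Monday is the 6th, so the 2nd Monday is the 13th — Jun 13, 1977.
That is not after Jun 18, 1977, so look at Jul 1977.
Jul 1977 starts on a Friday; its first Monday is the 4th, so the 2nd Monday is the 11th — Jul 11, 1977.

Jul 11, 1977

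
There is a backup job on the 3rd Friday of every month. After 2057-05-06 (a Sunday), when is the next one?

2057-05-18

May 2057 starts on a Tuesday; its first Friday is the 4th, so the 3rd Friday is the 18th — 2057-05-18.
2057-05-18 is after 2057-05-06, so that is the next one.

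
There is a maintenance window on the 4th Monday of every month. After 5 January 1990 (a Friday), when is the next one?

22 January 1990

January 1990 starts on a Monday; its first Monday is the 1st, so the 4th Monday is the 22nd — 22 January 1990.
22 January 1990 is after 5 January 1990, so that is the next one.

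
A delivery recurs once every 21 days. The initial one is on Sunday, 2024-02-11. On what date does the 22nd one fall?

2025-04-27

The 22nd occurrence is 21 intervals after the first: 21 × 21 = 441 days after 2024-02-11.
February has 29 days — 18 days to the end of February leaves 423.
From end of February to end of 2024 is 306 days (117 left).
January has 31 days (86 left).
February has 28 days (58 left).
March has 31 days (27 left).
27 days into April → 2025-04-27.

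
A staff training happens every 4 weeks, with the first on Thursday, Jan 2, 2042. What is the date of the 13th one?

Dec 4, 2042

The 13th occurrence is 12 intervals after the first: 12 × 28 = 336 days after Jan 2, 2042.
Jan has 31 days — 29 days to the end of Jan leaves 307.
Feb has 28 days (279 left).
Mar has 31 days (248 left).
Apr has 30 days (218 left).
May has 31 days (187 left).
Jun has 30 days (157 left).
Jul has 31 days (126 left).
Aug has 31 days (95 left).
Sep has 30 days (65 left).
Oct has 31 days (34 left).
Nov has 30 days (4 left).
4 days into Dec → Dec 4, 2042.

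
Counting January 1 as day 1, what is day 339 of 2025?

2025-12-05

January has 31 days (339 − 31 = 308 remain).
February has 28 days (308 − 28 = 280 remain).
March has 31 days (280 − 31 = 249 remain).
April has 30 days (249 − 30 = 219 remain).
May has 31 days (219 − 31 = 188 remain).
June has 30 days (188 − 30 = 158 remain).
July has 31 days (158 − 31 = 127 remain).
August has 31 days (127 − 31 = 96 remain).
September has 30 days (96 − 30 = 66 remain).
October has 31 days (66 − 31 = 35 remain).
November has 30 days (35 − 30 = 5 remain).
5 into December → December 5.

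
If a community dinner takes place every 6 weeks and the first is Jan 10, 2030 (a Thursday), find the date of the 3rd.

The 3rd occurrence is 2 intervals after the first: 2 × 42 = 84 days after Jan 10, 2030.
Jan has 31 days — 21 days to the end of Jan leaves 63.
Feb has 28 days (35 left).
Mar has 31 days (4 left).
4 days into Apr → Apr 4, 2030.

Apr 4, 2030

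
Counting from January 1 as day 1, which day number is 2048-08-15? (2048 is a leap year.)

228

Days in months before August: 31 + 29 + 31 + 30 + 31 + 30 + 31 = 213.
Plus 15 days into August → day 228.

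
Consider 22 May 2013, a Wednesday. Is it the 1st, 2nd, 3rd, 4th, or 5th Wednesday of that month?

4th

Day 22 falls in week ⌈22/7⌉ of the month.
Days 1–7 hold the 1st Wednesday, 8–14 the 2nd, 15–21 the 3rd, 22–28 the 4th, 29–31 the 5th.
22 is in the range for the 4th.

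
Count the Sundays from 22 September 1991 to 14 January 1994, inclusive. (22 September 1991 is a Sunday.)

121

22 September 1991 is a Sunday; the first Sunday on or after it is 22 September 1991.
From 22 September 1991 to 14 January 1994: 100 + 366 + 365 + 14 = 845 days (rest of 1991, 1992, 1993, to 14 January 1994 in 1994).
845 ÷ 7 = 120 full weeks with remainder 5, so 120 more Sundays after the first → 121.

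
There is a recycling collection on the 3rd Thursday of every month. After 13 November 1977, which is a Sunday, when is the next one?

November 1977 starts on a Tuesday; its first Thursday is the 3rd, so the 3rd Thursday is the 17th — 17 November 1977.
17 November 1977 is after 13 November 1977, so that is the next one.

17 November 1977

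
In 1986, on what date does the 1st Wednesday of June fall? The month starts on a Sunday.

1986-06-04

June 1986 begins on a Sunday, so the first Wednesday is June 4 (3 days later).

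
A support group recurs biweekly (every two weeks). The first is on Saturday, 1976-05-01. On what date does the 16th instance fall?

The 16th occurrence is 15 intervals after the first: 15 × 14 = 210 days after 1976-05-01.
May has 31 days — 30 days to the end of May leaves 180.
June has 30 days (150 left).
July has 31 days (119 left).
August has 31 days (88 left).
September has 30 days (58 left).
October has 31 days (27 left).
27 days into November → 1976-11-27.

1976-11-27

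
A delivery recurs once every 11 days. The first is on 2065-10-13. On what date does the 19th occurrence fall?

The 19th occurrence is 18 intervals after the first: 18 × 11 = 198 days after 2065-10-13.
October has 31 days — 18 days to the end of October leaves 180.
November has 30 days (150 left).
December has 31 days (119 left).
January has 31 days (88 left).
February has 28 days (60 left).
March has 31 days (29 left).
29 days into April → 2066-04-29.

2066-04-29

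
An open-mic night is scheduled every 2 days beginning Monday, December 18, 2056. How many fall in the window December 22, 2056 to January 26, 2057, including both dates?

18

Occurrences land 2·i days after December 18, 2056 for i = 0, 1, 2, …
December 22, 2056 is 4 days after the start; 4 ÷ 2 = 2 remainder 0. First occurrence in the window: #3 on December 22, 2056 (2×2 = 4 days in).
January 26, 2057 is 39 days after the start; 39 ÷ 2 = 19 remainder 1. Last occurrence in the window: #20 on January 25, 2057.
Occurrences #3 through #20: 18 in total.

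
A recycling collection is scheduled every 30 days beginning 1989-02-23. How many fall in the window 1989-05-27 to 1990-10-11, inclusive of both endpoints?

Occurrences land 30·i days after 1989-02-23 for i = 0, 1, 2, …
1989-05-27 is 93 days after the start; 93 ÷ 30 = 3 remainder 3; since the remainder is 3, round up to i = 4. First occurrence in the window: #5 on 1989-06-23 (4×30 = 120 days in).
1990-10-11 is 595 days after the start; 595 ÷ 30 = 19 remainder 25. Last occurrence in the window: #20 on 1990-09-16.
Occurrences #5 through #20: 16 in total.

16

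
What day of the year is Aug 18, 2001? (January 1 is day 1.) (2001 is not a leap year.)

Days in months before Aug: 31 + 28 + 31 + 30 + 31 + 30 + 31 = 212.
Plus 18 days into Aug → day 230.

230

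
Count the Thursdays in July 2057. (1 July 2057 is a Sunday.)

4

1 July 2057 is a Sunday; the first Thursday on or after it is 5 July 2057 (4 days later).
From 5 July 2057 to 31 July 2057 is 31 − 5 = 26 days.
26 ÷ 7 = 3 full weeks with remainder 5, so 3 more Thursdays after the first → 4.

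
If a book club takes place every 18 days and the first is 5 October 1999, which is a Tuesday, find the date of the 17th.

19 July 2000

The 17th occurrence is 16 intervals after the first: 16 × 18 = 288 days after 5 October 1999.
October has 31 days — 26 days to the end of October leaves 262.
November has 30 days (232 left).
December has 31 days (201 left).
January has 31 days (170 left).
February has 29 days (141 left).
March has 31 days (110 left).
April has 30 days (80 left).
May has 31 days (49 left).
June has 30 days (19 left).
19 days into July → 19 July 2000.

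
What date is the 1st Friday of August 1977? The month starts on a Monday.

August 5, 1977

August 1977 begins on a Monday, so the first Friday is August 5 (4 days later).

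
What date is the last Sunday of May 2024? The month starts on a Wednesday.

May 26, 2024

May 2024 begins on a Wednesday, so the first Sunday is May 5 (4 days later).
May 2024 has 31 days. Adding weeks: 5, 12, 19, 26 — the last one ≤ 31 is the 26th.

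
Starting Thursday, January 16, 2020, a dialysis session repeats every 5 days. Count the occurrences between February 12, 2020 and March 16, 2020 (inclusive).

7

Occurrences land 5·i days after January 16, 2020 for i = 0, 1, 2, …
February 12, 2020 is 27 days after the start; 27 ÷ 5 = 5 remainder 2; since the remainder is 2, round up to i = 6. First occurrence in the window: #7 on February 15, 2020 (6×5 = 30 days in).
March 16, 2020 is 60 days after the start; 60 ÷ 5 = 12 remainder 0. Last occurrence in the window: #13 on March 16, 2020.
Occurrences #7 through #13: 7 in total.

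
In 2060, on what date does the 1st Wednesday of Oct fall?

The first Wednesday of Oct 2060 is Oct 6.

Oct 6, 2060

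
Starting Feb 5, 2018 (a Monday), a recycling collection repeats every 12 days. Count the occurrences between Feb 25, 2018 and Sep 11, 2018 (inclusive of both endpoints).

Occurrences land 12·i days after Feb 5, 2018 for i = 0, 1, 2, …
Feb 25, 2018 is 20 days after the start; 20 ÷ 12 = 1 remainder 8; since the remainder is 8, round up to i = 2. First occurrence in the window: #3 on Mar 1, 2018 (2×12 = 24 days in).
Sep 11, 2018 is 218 days after the start; 218 ÷ 12 = 18 remainder 2. Last occurrence in the window: #19 on Sep 9, 2018.
Occurrences #3 through #19: 17 in total.

17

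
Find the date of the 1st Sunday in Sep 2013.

Sep 2013 begins on a Sunday, so the first Sunday is Sep 1.

Sep 1, 2013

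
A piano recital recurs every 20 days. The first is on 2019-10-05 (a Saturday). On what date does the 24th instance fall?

2021-01-07

The 24th occurrence is 23 intervals after the first: 23 × 20 = 460 days after 2019-10-05.
October has 31 days — 26 days to the end of October leaves 434.
From end of October to end of 2019 is 61 days (373 left).
2020 has 366 days (7 left).
7 days into January → 2021-01-07.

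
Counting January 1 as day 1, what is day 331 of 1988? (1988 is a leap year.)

Jan has 31 days (331 − 31 = 300 remain).
Feb has 29 days (300 − 29 = 271 remain).
Mar has 31 days (271 − 31 = 240 remain).
Apr has 30 days (240 − 30 = 210 remain).
May has 31 days (210 − 31 = 179 remain).
Jun has 30 days (179 − 30 = 149 remain).
Jul has 31 days (149 − 31 = 118 remain).
Aug has 31 days (118 − 31 = 87 remain).
Sep has 30 days (87 − 30 = 57 remain).
Oct has 31 days (57 − 31 = 26 remain).
26 into Nov → Nov 26.

Nov 26, 1988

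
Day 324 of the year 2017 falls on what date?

20 November 2017

January has 31 days (324 − 31 = 293 remain).
February has 28 days (293 − 28 = 265 remain).
March has 31 days (265 − 31 = 234 remain).
April has 30 days (234 − 30 = 204 remain).
May has 31 days (204 − 31 = 173 remain).
June has 30 days (173 − 30 = 143 remain).
July has 31 days (143 − 31 = 112 remain).
August has 31 days (112 − 31 = 81 remain).
September has 30 days (81 − 30 = 51 remain).
October has 31 days (51 − 31 = 20 remain).
20 into November → November 20.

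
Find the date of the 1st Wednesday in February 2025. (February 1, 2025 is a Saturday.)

February 2025 begins on a Saturday, so the first Wednesday is February 5 (4 days later).

2025-02-05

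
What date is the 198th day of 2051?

17 July 2051

January has 31 days (198 − 31 = 167 remain).
February has 28 days (167 − 28 = 139 remain).
March has 31 days (139 − 31 = 108 remain).
April has 30 days (108 − 30 = 78 remain).
May has 31 days (78 − 31 = 47 remain).
June has 30 days (47 − 30 = 17 remain).
17 into July → July 17.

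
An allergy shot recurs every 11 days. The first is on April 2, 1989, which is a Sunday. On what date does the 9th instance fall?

The 9th occurrence is 8 intervals after the first: 8 × 11 = 88 days after April 2, 1989.
April has 30 days — 28 days to the end of April leaves 60.
May has 31 days (29 left).
29 days into June → June 29, 1989.

June 29, 1989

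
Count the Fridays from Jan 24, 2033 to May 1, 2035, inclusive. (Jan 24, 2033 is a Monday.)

Jan 24, 2033 is a Monday; the first Friday on or after it is Jan 28, 2033 (4 days later).
From Jan 28, 2033 to May 1, 2035: 337 + 365 + 121 = 823 days (rest of 2033, 2034, to May 1, 2035 in 2035).
823 ÷ 7 = 117 full weeks with remainder 4, so 117 more Fridays after the first → 118.

118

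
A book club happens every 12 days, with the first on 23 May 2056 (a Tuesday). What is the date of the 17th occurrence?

The 17th occurrence is 16 intervals after the first: 16 × 12 = 192 days after 23 May 2056.
May has 31 days — 8 days to the end of May leaves 184.
June has 30 days (154 left).
July has 31 days (123 left).
August has 31 days (92 left).
September has 30 days (62 left).
October has 31 days (31 left).
November has 30 days (1 left).
1 day into December → 1 December 2056.

1 December 2056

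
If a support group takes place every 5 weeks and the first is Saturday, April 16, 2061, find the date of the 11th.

The 11th occurrence is 10 intervals after the first: 10 × 35 = 350 days after April 16, 2061.
April has 30 days — 14 days to the end of April leaves 336.
May has 31 days (305 left).
June has 30 days (275 left).
July has 31 days (244 left).
August has 31 days (213 left).
September has 30 days (183 left).
October has 31 days (152 left).
November has 30 days (122 left).
December has 31 days (91 left).
January has 31 days (60 left).
February has 28 days (32 left).
March has 31 days (1 left).
1 day into April → April 1, 2062.

April 1, 2062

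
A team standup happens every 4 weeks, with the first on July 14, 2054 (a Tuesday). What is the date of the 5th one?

November 3, 2054

The 5th occurrence is 4 intervals after the first: 4 × 28 = 112 days after July 14, 2054.
July has 31 days — 17 days to the end of July leaves 95.
August has 31 days (64 left).
September has 30 days (34 left).
October has 31 days (3 left).
3 days into November → November 3, 2054.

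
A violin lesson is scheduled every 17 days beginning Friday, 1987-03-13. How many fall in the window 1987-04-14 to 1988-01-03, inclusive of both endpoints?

Occurrences land 17·i days after 1987-03-13 for i = 0, 1, 2, …
1987-04-14 is 32 days after the start; 32 ÷ 17 = 1 remainder 15; since the remainder is 15, round up to i = 2. First occurrence in the window: #3 on 1987-04-16 (2×17 = 34 days in).
1988-01-03 is 296 days after the start; 296 ÷ 17 = 17 remainder 7. Last occurrence in the window: #18 on 1987-12-27.
Occurrences #3 through #18: 16 in total.

16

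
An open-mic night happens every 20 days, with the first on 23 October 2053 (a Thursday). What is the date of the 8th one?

12 March 2054

The 8th occurrence is 7 intervals after the first: 7 × 20 = 140 days after 23 October 2053.
October has 31 days — 8 days to the end of October leaves 132.
November has 30 days (102 left).
December has 31 days (71 left).
January has 31 days (40 left).
February has 28 days (12 left).
12 days into March → 12 March 2054.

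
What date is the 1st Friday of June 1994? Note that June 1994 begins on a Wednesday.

June 3, 1994

June 1994 begins on a Wednesday, so the first Friday is June 3 (2 days later).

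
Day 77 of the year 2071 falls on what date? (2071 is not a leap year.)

18 March 2071

January has 31 days (77 − 31 = 46 remain).
February has 28 days (46 − 28 = 18 remain).
18 into March → March 18.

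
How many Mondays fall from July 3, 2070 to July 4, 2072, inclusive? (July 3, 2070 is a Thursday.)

105

July 3, 2070 is a Thursday; the first Monday on or after it is July 7, 2070 (4 days later).
From July 7, 2070 to July 4, 2072: 177 + 365 + 186 = 728 days (rest of 2070, 2071, to July 4, 2072 in 2072).
728 ÷ 7 = 104 full weeks with remainder 0, so 104 more Mondays after the first → 105.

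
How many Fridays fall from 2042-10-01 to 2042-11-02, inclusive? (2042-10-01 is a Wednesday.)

5

2042-10-01 is a Wednesday; the first Friday on or after it is 2042-10-03 (2 days later).
From 2042-10-03 to 2042-11-02: 28 + 2 = 30 days (rest of October, November).
30 ÷ 7 = 4 full weeks with remainder 2, so 4 more Fridays after the first → 5.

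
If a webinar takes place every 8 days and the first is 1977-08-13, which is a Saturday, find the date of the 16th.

1977-12-11

The 16th occurrence is 15 intervals after the first: 15 × 8 = 120 days after 1977-08-13.
August has 31 days — 18 days to the end of August leaves 102.
September has 30 days (72 left).
October has 31 days (41 left).
November has 30 days (11 left).
11 days into December → 1977-12-11.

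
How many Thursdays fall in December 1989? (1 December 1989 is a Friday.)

4

1 December 1989 is a Friday; the first Thursday on or after it is 7 December 1989 (6 days later).
From 7 December 1989 to 31 December 1989 is 31 − 7 = 24 days.
24 ÷ 7 = 3 full weeks with remainder 3, so 3 more Thursdays after the first → 4.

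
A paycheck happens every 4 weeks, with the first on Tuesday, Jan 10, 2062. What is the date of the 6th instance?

The 6th occurrence is 5 intervals after the first: 5 × 28 = 140 days after Jan 10, 2062.
Jan has 31 days — 21 days to the end of Jan leaves 119.
Feb has 28 days (91 left).
Mar has 31 days (60 left).
Apr has 30 days (30 left).
30 days into May → May 30, 2062.

May 30, 2062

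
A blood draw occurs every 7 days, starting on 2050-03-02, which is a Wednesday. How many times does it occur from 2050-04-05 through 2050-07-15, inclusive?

Occurrences land 7·i days after 2050-03-02 for i = 0, 1, 2, …
2050-04-05 is 34 days after the start; 34 ÷ 7 = 4 remainder 6; since the remainder is 6, round up to i = 5. First occurrence in the window: #6 on 2050-04-06 (5×7 = 35 days in).
2050-07-15 is 135 days after the start; 135 ÷ 7 = 19 remainder 2. Last occurrence in the window: #20 on 2050-07-13.
Occurrences #6 through #20: 15 in total.

15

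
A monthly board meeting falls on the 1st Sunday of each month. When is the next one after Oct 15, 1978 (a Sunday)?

Oct 1978 starts on a Sunday, so its 1st Sunday is Oct 1, 1978.
That is not after Oct 15, 1978, so look at Nov 1978.
Nov 1978 starts on a Wednesday, so its 1st Sunday is Nov 5, 1978 (4 days in).

Nov 5, 1978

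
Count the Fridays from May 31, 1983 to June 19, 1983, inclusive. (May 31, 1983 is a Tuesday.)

May 31, 1983 is a Tuesday; the first Friday on or after it is June 3, 1983 (3 days later).
From June 3, 1983 to June 19, 1983 is 19 − 3 = 16 days.
16 ÷ 7 = 2 full weeks with remainder 2, so 2 more Fridays after the first → 3.

3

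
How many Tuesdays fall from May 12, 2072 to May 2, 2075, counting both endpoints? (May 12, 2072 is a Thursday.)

May 12, 2072 is a Thursday; the first Tuesday on or after it is May 17, 2072 (5 days later).
From May 17, 2072 to May 2, 2075: 228 + 365 + 365 + 122 = 1080 days (rest of 2072, 2073, 2074, to May 2, 2075 in 2075).
1080 ÷ 7 = 154 full weeks with remainder 2, so 154 more Tuesdays after the first → 155.

155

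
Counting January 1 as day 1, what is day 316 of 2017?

12 November 2017

January has 31 days (316 − 31 = 285 remain).
February has 28 days (285 − 28 = 257 remain).
March has 31 days (257 − 31 = 226 remain).
April has 30 days (226 − 30 = 196 remain).
May has 31 days (196 − 31 = 165 remain).
June has 30 days (165 − 30 = 135 remain).
July has 31 days (135 − 31 = 104 remain).
August has 31 days (104 − 31 = 73 remain).
September has 30 days (73 − 30 = 43 remain).
October has 31 days (43 − 31 = 12 remain).
12 into November → November 12.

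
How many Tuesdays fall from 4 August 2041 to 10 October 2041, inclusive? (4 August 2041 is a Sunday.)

4 August 2041 is a Sunday; the first Tuesday on or after it is 6 August 2041 (2 days later).
From 6 August 2041 to 10 October 2041: 25 + 30 + 10 = 65 days (rest of August, September, October).
65 ÷ 7 = 9 full weeks with remainder 2, so 9 more Tuesdays after the first → 10.

10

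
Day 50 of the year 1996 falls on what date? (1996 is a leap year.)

February 19, 1996

January has 31 days (50 − 31 = 19 remain).
19 into February → February 19.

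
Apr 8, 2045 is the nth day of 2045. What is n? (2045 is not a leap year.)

98

Days in months before Apr: 31 + 28 + 31 = 90.
Plus 8 days into Apr → day 98.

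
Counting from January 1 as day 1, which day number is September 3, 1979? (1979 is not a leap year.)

Days in months before September: 31 + 28 + 31 + 30 + 31 + 30 + 31 + 31 = 243.
Plus 3 days into September → day 246.

246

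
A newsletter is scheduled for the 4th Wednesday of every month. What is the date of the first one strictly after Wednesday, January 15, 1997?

January 22, 1997

January 1997 starts on a Wednesday; its first Wednesday is the 1st, so the 4th Wednesday is the 22nd — January 22, 1997.
January 22, 1997 is after January 15, 1997, so that is the next one.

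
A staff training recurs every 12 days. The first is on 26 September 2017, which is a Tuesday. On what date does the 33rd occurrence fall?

15 October 2018

The 33rd occurrence is 32 intervals after the first: 32 × 12 = 384 days after 26 September 2017.
September has 30 days — 4 days to the end of September leaves 380.
October has 31 days (349 left).
November has 30 days (319 left).
December has 31 days (288 left).
January has 31 days (257 left).
February has 28 days (229 left).
March has 31 days (198 left).
April has 30 days (168 left).
May has 31 days (137 left).
June has 30 days (107 left).
July has 31 days (76 left).
August has 31 days (45 left).
September has 30 days (15 left).
15 days into October → 15 October 2018.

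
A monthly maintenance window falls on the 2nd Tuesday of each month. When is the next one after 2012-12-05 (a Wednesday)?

2012-12-11

December 2012 starts on a Saturday; its first Tuesday is the 4th, so the 2nd Tuesday is the 11th — 2012-12-11.
2012-12-11 is after 2012-12-05, so that is the next one.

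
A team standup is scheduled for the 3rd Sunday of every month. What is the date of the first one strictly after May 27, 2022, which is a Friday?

June 19, 2022

May 2022 starts on a Sunday; its first Sunday is the 1st, so the 3rd Sunday is the 15th — May 15, 2022.
That is not after May 27, 2022, so look at June 2022.
June 2022 starts on a Wednesday; its first Sunday is the 5th, so the 3rd Sunday is the 19th — June 19, 2022.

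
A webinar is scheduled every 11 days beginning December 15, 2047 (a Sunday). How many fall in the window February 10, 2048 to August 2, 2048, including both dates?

16

Occurrences land 11·i days after December 15, 2047 for i = 0, 1, 2, …
February 10, 2048 is 57 days after the start; 57 ÷ 11 = 5 remainder 2; since the remainder is 2, round up to i = 6. First occurrence in the window: #7 on February 19, 2048 (6×11 = 66 days in).
August 2, 2048 is 231 days after the start; 231 ÷ 11 = 21 remainder 0. Last occurrence in the window: #22 on August 2, 2048.
Occurrences #7 through #22: 16 in total.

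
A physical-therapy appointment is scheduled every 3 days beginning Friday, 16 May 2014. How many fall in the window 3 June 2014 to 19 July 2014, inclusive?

Occurrences land 3·i days after 16 May 2014 for i = 0, 1, 2, …
3 June 2014 is 18 days after the start; 18 ÷ 3 = 6 remainder 0. First occurrence in the window: #7 on 3 June 2014 (6×3 = 18 days in).
19 July 2014 is 64 days after the start; 64 ÷ 3 = 21 remainder 1. Last occurrence in the window: #22 on 18 July 2014.
Occurrences #7 through #22: 16 in total.

16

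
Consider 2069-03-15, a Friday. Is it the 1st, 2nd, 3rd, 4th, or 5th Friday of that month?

3rd

Day 15 falls in week ⌈15/7⌉ of the month.
Days 1–7 hold the 1st Friday, 8–14 the 2nd, 15–21 the 3rd, 22–28 the 4th, 29–31 the 5th.
15 is in the range for the 3rd.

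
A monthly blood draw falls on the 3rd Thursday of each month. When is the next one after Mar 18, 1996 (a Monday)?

Mar 21, 1996

Mar 1996 starts on a Friday; its first Thursday is the 7th, so the 3rd Thursday is the 21st — Mar 21, 1996.
Mar 21, 1996 is after Mar 18, 1996, so that is the next one.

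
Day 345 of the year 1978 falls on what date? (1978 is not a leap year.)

1978-12-11

January has 31 days (345 − 31 = 314 remain).
February has 28 days (314 − 28 = 286 remain).
March has 31 days (286 − 31 = 255 remain).
April has 30 days (255 − 30 = 225 remain).
May has 31 days (225 − 31 = 194 remain).
June has 30 days (194 − 30 = 164 remain).
July has 31 days (164 − 31 = 133 remain).
August has 31 days (133 − 31 = 102 remain).
September has 30 days (102 − 30 = 72 remain).
October has 31 days (72 − 31 = 41 remain).
November has 30 days (41 − 30 = 11 remain).
11 into December → December 11.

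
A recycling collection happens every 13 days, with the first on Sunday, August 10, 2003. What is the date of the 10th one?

December 5, 2003

The 10th occurrence is 9 intervals after the first: 9 × 13 = 117 days after August 10, 2003.
August has 31 days — 21 days to the end of August leaves 96.
September has 30 days (66 left).
October has 31 days (35 left).
November has 30 days (5 left).
5 days into December → December 5, 2003.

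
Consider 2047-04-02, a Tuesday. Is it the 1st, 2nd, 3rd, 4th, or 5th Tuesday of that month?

Day 2 falls in week ⌈2/7⌉ of the month.
Days 1–7 hold the 1st Tuesday, 8–14 the 2nd, 15–21 the 3rd, 22–28 the 4th, 29–31 the 5th.
2 is in the range for the 1st.

1st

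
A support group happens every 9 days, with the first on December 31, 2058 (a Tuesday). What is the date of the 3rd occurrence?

January 18, 2059

The 3rd occurrence is 2 intervals after the first: 2 × 9 = 18 days after December 31, 2058.
December has 31 days — 0 days to the end of December leaves 18.
18 days into January → January 18, 2059.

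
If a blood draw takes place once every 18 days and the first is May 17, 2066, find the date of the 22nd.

The 22nd occurrence is 21 intervals after the first: 21 × 18 = 378 days after May 17, 2066.
May has 31 days — 14 days to the end of May leaves 364.
June has 30 days (334 left).
July has 31 days (303 left).
August has 31 days (272 left).
September has 30 days (242 left).
October has 31 days (211 left).
November has 30 days (181 left).
December has 31 days (150 left).
January has 31 days (119 left).
February has 28 days (91 left).
March has 31 days (60 left).
April has 30 days (30 left).
30 days into May → May 30, 2067.

May 30, 2067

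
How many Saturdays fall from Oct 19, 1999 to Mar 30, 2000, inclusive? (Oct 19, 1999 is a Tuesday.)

23

Oct 19, 1999 is a Tuesday; the first Saturday on or after it is Oct 23, 1999 (4 days later).
From Oct 23, 1999 to Mar 30, 2000: 8 + 30 + 31 + 31 + 29 + 30 = 159 days (rest of Oct, Nov, Dec, Jan, Feb, Mar).
159 ÷ 7 = 22 full weeks with remainder 5, so 22 more Saturdays after the first → 23.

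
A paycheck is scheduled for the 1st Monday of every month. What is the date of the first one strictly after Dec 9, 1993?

Jan 3, 1994

Dec 1993 starts on a Wednesday, so its 1st Monday is Dec 6, 1993 (5 days in).
That is not after Dec 9, 1993, so look at Jan 1994.
Jan 1994 starts on a Saturday, so its 1st Monday is Jan 3, 1994 (2 days in).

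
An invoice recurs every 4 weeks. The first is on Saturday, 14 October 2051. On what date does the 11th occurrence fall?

The 11th occurrence is 10 intervals after the first: 10 × 28 = 280 days after 14 October 2051.
October has 31 days — 17 days to the end of October leaves 263.
November has 30 days (233 left).
December has 31 days (202 left).
January has 31 days (171 left).
February has 29 days (142 left).
March has 31 days (111 left).
April has 30 days (81 left).
May has 31 days (50 left).
June has 30 days (20 left).
20 days into July → 20 July 2052.

20 July 2052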